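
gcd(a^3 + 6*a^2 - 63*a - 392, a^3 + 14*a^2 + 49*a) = a^2 + 14*a + 49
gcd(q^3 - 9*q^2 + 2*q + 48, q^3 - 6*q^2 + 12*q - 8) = 1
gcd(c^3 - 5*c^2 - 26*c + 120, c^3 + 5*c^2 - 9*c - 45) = c + 5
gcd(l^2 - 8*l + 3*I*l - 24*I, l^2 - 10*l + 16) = l - 8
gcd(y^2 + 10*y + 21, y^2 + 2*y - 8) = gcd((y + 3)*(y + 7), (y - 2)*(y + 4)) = 1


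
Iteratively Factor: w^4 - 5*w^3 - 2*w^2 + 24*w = (w - 3)*(w^3 - 2*w^2 - 8*w) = (w - 3)*(w + 2)*(w^2 - 4*w) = (w - 4)*(w - 3)*(w + 2)*(w)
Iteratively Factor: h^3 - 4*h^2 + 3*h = (h - 3)*(h^2 - h) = h*(h - 3)*(h - 1)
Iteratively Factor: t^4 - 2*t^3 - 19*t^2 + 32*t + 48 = (t - 4)*(t^3 + 2*t^2 - 11*t - 12) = (t - 4)*(t + 1)*(t^2 + t - 12) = (t - 4)*(t - 3)*(t + 1)*(t + 4)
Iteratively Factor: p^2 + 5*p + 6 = (p + 3)*(p + 2)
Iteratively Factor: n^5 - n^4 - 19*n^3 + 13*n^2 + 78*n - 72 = (n - 2)*(n^4 + n^3 - 17*n^2 - 21*n + 36) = (n - 2)*(n + 3)*(n^3 - 2*n^2 - 11*n + 12) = (n - 2)*(n - 1)*(n + 3)*(n^2 - n - 12) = (n - 2)*(n - 1)*(n + 3)^2*(n - 4)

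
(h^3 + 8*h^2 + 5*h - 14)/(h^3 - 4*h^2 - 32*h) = (-h^3 - 8*h^2 - 5*h + 14)/(h*(-h^2 + 4*h + 32))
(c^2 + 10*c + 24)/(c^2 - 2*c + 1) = (c^2 + 10*c + 24)/(c^2 - 2*c + 1)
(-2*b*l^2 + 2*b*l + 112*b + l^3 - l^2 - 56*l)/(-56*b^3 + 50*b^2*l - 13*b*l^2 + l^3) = (l^2 - l - 56)/(28*b^2 - 11*b*l + l^2)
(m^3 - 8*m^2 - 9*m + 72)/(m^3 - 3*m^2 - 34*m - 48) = (m - 3)/(m + 2)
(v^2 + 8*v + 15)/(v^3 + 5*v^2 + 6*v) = (v + 5)/(v*(v + 2))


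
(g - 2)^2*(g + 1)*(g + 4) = g^4 + g^3 - 12*g^2 + 4*g + 16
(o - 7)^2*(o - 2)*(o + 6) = o^4 - 10*o^3 - 19*o^2 + 364*o - 588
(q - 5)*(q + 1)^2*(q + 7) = q^4 + 4*q^3 - 30*q^2 - 68*q - 35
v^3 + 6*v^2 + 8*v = v*(v + 2)*(v + 4)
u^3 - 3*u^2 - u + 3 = (u - 3)*(u - 1)*(u + 1)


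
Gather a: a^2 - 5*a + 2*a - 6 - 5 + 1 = a^2 - 3*a - 10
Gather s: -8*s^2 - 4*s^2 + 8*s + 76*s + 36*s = -12*s^2 + 120*s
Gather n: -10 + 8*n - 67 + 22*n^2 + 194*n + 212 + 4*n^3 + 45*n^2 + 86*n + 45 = 4*n^3 + 67*n^2 + 288*n + 180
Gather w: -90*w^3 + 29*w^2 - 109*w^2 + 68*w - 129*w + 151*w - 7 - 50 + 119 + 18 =-90*w^3 - 80*w^2 + 90*w + 80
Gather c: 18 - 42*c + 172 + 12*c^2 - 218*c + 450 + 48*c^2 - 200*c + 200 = 60*c^2 - 460*c + 840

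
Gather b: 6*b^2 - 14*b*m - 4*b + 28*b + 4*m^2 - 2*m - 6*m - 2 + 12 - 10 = 6*b^2 + b*(24 - 14*m) + 4*m^2 - 8*m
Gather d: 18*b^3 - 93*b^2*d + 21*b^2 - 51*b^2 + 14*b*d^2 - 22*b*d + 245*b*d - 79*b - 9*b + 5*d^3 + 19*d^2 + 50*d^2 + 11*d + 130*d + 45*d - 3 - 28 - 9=18*b^3 - 30*b^2 - 88*b + 5*d^3 + d^2*(14*b + 69) + d*(-93*b^2 + 223*b + 186) - 40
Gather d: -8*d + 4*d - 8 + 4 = -4*d - 4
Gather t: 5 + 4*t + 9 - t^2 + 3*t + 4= -t^2 + 7*t + 18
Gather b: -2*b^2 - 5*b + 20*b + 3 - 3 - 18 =-2*b^2 + 15*b - 18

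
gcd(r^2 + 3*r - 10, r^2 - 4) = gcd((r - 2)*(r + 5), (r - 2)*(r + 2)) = r - 2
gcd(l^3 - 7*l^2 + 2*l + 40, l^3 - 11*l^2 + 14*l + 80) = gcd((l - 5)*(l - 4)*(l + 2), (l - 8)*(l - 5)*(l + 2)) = l^2 - 3*l - 10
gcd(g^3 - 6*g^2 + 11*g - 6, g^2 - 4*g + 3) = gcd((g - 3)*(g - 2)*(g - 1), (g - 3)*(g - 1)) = g^2 - 4*g + 3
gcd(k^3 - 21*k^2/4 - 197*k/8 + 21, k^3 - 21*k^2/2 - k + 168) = k^2 - 9*k/2 - 28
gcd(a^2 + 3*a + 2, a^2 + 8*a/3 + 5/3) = a + 1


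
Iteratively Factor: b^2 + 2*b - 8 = (b - 2)*(b + 4)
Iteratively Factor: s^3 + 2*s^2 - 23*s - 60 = (s + 3)*(s^2 - s - 20) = (s + 3)*(s + 4)*(s - 5)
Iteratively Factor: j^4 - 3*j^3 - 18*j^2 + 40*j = (j + 4)*(j^3 - 7*j^2 + 10*j) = j*(j + 4)*(j^2 - 7*j + 10) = j*(j - 5)*(j + 4)*(j - 2)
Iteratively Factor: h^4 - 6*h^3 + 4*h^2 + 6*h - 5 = (h - 1)*(h^3 - 5*h^2 - h + 5) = (h - 5)*(h - 1)*(h^2 - 1) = (h - 5)*(h - 1)*(h + 1)*(h - 1)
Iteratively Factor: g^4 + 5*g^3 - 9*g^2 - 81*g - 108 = (g + 3)*(g^3 + 2*g^2 - 15*g - 36) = (g - 4)*(g + 3)*(g^2 + 6*g + 9) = (g - 4)*(g + 3)^2*(g + 3)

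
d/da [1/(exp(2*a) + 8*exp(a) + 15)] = 2*(-exp(a) - 4)*exp(a)/(exp(2*a) + 8*exp(a) + 15)^2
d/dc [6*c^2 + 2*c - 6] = 12*c + 2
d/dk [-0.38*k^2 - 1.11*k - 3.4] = -0.76*k - 1.11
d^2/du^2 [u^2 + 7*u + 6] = 2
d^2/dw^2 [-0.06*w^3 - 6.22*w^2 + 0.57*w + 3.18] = -0.36*w - 12.44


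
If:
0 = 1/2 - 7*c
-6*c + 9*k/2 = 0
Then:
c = 1/14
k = 2/21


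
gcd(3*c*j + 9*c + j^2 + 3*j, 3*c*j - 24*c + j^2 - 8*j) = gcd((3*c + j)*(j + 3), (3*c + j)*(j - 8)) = 3*c + j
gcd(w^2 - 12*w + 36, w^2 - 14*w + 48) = w - 6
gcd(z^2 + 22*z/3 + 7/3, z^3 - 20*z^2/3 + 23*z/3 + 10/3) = z + 1/3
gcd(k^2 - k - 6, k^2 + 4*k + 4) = k + 2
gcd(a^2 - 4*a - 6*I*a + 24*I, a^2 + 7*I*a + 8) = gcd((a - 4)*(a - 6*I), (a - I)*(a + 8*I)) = 1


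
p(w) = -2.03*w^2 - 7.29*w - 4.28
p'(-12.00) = 41.43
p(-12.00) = -209.12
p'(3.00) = -19.47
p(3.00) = -44.42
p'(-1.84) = 0.18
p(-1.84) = 2.26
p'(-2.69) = 3.63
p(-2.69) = 0.64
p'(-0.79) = -4.08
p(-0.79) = 0.21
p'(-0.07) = -7.01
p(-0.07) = -3.78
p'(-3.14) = 5.46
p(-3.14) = -1.40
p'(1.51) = -13.42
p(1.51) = -19.92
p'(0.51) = -9.36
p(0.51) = -8.53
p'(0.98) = -11.27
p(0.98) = -13.37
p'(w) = -4.06*w - 7.29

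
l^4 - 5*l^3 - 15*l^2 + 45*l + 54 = (l - 6)*(l - 3)*(l + 1)*(l + 3)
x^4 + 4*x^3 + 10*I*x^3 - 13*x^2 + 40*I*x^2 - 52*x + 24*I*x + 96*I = (x + 4)*(x - I)*(x + 3*I)*(x + 8*I)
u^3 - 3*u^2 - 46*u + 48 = (u - 8)*(u - 1)*(u + 6)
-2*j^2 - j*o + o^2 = (-2*j + o)*(j + o)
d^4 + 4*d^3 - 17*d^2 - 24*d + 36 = (d - 3)*(d - 1)*(d + 2)*(d + 6)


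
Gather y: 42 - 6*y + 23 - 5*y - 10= 55 - 11*y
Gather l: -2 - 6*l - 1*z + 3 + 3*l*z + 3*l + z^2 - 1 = l*(3*z - 3) + z^2 - z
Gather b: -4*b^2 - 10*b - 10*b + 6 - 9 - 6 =-4*b^2 - 20*b - 9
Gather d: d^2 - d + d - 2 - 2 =d^2 - 4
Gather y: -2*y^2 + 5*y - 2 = -2*y^2 + 5*y - 2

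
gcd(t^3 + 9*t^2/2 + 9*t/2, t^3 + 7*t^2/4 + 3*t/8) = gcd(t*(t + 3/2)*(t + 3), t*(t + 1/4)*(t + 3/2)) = t^2 + 3*t/2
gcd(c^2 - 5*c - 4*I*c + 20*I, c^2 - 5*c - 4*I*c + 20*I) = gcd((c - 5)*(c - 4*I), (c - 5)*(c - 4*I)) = c^2 + c*(-5 - 4*I) + 20*I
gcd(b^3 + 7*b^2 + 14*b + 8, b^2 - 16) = b + 4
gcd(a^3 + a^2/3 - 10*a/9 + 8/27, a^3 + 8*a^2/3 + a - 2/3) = a - 1/3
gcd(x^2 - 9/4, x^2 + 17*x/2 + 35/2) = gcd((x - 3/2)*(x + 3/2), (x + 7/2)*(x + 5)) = 1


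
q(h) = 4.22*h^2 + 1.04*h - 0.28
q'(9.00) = 77.00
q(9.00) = 350.90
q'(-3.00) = -24.28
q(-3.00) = 34.58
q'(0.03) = 1.29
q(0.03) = -0.25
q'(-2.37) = -18.96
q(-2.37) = 20.96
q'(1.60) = 14.54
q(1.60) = 12.19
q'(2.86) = 25.18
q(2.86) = 37.21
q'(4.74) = 41.05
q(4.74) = 99.46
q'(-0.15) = -0.23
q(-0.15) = -0.34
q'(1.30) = 12.01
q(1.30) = 8.20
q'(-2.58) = -20.74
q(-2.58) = 25.13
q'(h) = 8.44*h + 1.04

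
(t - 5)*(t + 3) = t^2 - 2*t - 15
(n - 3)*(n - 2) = n^2 - 5*n + 6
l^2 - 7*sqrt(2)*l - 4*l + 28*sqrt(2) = (l - 4)*(l - 7*sqrt(2))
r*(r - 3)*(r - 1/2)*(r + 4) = r^4 + r^3/2 - 25*r^2/2 + 6*r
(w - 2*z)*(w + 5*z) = w^2 + 3*w*z - 10*z^2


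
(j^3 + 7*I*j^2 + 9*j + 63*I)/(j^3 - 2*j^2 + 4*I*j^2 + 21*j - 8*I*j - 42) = (j + 3*I)/(j - 2)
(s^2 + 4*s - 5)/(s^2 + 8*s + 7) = (s^2 + 4*s - 5)/(s^2 + 8*s + 7)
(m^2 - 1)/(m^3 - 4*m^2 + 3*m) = (m + 1)/(m*(m - 3))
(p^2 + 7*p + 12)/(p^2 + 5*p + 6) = (p + 4)/(p + 2)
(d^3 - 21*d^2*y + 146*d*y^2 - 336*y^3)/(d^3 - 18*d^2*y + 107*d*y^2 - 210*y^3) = (-d + 8*y)/(-d + 5*y)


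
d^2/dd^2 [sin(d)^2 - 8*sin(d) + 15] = 8*sin(d) + 2*cos(2*d)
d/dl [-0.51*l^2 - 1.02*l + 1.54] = -1.02*l - 1.02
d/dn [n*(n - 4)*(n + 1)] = 3*n^2 - 6*n - 4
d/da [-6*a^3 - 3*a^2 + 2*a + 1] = -18*a^2 - 6*a + 2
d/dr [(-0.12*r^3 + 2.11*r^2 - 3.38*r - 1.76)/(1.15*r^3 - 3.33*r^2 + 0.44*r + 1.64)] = (-2.0269*r^4 + 7.6684*r^3 - 4.8454*r^2 - 4.8008*r - 4.7688)/(1.3225*r^6 - 7.659*r^5 + 12.1009*r^4 + 0.841599999999999*r^3 - 10.7288*r^2 + 1.4432*r + 2.6896)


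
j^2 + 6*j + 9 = (j + 3)^2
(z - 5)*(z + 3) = z^2 - 2*z - 15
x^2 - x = x*(x - 1)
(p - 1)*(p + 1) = p^2 - 1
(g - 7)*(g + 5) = g^2 - 2*g - 35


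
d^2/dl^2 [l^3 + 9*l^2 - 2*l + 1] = 6*l + 18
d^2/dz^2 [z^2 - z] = 2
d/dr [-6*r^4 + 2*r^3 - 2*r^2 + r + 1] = -24*r^3 + 6*r^2 - 4*r + 1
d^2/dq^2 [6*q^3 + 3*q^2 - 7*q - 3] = 36*q + 6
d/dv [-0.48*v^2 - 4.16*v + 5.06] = -0.96*v - 4.16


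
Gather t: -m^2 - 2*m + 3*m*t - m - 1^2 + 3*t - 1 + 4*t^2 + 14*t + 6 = -m^2 - 3*m + 4*t^2 + t*(3*m + 17) + 4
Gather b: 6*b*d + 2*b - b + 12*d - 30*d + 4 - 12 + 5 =b*(6*d + 1) - 18*d - 3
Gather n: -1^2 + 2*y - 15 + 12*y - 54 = 14*y - 70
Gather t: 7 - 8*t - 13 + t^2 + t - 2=t^2 - 7*t - 8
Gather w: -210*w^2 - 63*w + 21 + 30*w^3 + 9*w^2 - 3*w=30*w^3 - 201*w^2 - 66*w + 21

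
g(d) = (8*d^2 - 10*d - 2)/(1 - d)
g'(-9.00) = -8.04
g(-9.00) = 73.60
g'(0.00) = -12.00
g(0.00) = -2.00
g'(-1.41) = -8.69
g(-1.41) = 11.62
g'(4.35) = -8.36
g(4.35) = -31.61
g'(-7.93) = -8.05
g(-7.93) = 64.99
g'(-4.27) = -8.14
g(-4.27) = 35.40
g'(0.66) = -42.60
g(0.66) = -15.04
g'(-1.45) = -8.67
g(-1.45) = 11.97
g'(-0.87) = -9.14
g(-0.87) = 6.82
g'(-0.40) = -10.04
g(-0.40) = 2.34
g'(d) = (16*d - 10)/(1 - d) + (8*d^2 - 10*d - 2)/(1 - d)^2 = 4*(-2*d^2 + 4*d - 3)/(d^2 - 2*d + 1)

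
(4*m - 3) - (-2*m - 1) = 6*m - 2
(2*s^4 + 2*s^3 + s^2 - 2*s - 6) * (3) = 6*s^4 + 6*s^3 + 3*s^2 - 6*s - 18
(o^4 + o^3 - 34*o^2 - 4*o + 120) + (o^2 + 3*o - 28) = o^4 + o^3 - 33*o^2 - o + 92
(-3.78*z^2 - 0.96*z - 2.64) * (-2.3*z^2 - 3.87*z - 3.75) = 8.694*z^4 + 16.8366*z^3 + 23.9622*z^2 + 13.8168*z + 9.9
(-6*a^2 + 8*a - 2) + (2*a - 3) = -6*a^2 + 10*a - 5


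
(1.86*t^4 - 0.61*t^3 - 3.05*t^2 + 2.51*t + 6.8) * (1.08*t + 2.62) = 2.0088*t^5 + 4.2144*t^4 - 4.8922*t^3 - 5.2802*t^2 + 13.9202*t + 17.816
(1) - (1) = 0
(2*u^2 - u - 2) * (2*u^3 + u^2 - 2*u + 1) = 4*u^5 - 9*u^3 + 2*u^2 + 3*u - 2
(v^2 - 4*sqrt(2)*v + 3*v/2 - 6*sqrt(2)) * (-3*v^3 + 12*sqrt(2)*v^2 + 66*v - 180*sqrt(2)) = -3*v^5 - 9*v^4/2 + 24*sqrt(2)*v^4 - 30*v^3 + 36*sqrt(2)*v^3 - 444*sqrt(2)*v^2 - 45*v^2 - 666*sqrt(2)*v + 1440*v + 2160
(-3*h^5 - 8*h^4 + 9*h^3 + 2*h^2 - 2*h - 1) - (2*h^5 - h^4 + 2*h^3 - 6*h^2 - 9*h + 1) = -5*h^5 - 7*h^4 + 7*h^3 + 8*h^2 + 7*h - 2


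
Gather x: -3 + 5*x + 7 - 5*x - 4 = 0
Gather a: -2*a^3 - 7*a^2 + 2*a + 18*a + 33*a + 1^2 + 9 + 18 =-2*a^3 - 7*a^2 + 53*a + 28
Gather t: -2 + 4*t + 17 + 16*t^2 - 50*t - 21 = 16*t^2 - 46*t - 6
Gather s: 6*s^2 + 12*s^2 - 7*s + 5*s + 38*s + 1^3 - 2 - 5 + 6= 18*s^2 + 36*s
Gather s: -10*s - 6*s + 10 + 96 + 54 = 160 - 16*s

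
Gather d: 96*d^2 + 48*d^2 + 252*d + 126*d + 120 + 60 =144*d^2 + 378*d + 180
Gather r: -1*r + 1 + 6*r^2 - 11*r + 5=6*r^2 - 12*r + 6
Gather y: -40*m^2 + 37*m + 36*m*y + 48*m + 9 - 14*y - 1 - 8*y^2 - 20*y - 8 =-40*m^2 + 85*m - 8*y^2 + y*(36*m - 34)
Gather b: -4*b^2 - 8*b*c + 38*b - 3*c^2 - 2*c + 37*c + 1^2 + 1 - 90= -4*b^2 + b*(38 - 8*c) - 3*c^2 + 35*c - 88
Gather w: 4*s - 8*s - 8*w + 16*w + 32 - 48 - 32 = -4*s + 8*w - 48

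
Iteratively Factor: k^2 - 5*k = (k - 5)*(k)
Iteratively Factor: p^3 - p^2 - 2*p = (p + 1)*(p^2 - 2*p) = p*(p + 1)*(p - 2)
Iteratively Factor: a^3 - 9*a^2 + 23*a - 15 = (a - 1)*(a^2 - 8*a + 15) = (a - 3)*(a - 1)*(a - 5)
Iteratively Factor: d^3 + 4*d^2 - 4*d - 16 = (d + 4)*(d^2 - 4) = (d + 2)*(d + 4)*(d - 2)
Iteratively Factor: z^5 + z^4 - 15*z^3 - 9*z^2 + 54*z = (z + 3)*(z^4 - 2*z^3 - 9*z^2 + 18*z) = (z - 2)*(z + 3)*(z^3 - 9*z) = z*(z - 2)*(z + 3)*(z^2 - 9) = z*(z - 2)*(z + 3)^2*(z - 3)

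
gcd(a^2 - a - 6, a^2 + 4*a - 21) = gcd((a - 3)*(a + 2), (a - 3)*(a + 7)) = a - 3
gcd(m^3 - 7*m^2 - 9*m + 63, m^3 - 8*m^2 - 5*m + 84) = m^2 - 4*m - 21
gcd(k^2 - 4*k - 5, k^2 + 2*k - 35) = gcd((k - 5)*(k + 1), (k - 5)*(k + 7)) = k - 5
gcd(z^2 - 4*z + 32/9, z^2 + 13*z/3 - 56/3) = z - 8/3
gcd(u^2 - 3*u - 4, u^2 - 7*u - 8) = u + 1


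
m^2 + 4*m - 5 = (m - 1)*(m + 5)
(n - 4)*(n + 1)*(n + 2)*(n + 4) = n^4 + 3*n^3 - 14*n^2 - 48*n - 32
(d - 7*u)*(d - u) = d^2 - 8*d*u + 7*u^2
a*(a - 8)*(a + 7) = a^3 - a^2 - 56*a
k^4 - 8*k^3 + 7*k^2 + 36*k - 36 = (k - 6)*(k - 3)*(k - 1)*(k + 2)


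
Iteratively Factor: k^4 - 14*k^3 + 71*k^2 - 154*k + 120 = (k - 5)*(k^3 - 9*k^2 + 26*k - 24) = (k - 5)*(k - 3)*(k^2 - 6*k + 8) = (k - 5)*(k - 4)*(k - 3)*(k - 2)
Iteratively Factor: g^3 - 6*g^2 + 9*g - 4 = (g - 4)*(g^2 - 2*g + 1) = (g - 4)*(g - 1)*(g - 1)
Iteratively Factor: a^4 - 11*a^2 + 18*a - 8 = (a - 1)*(a^3 + a^2 - 10*a + 8) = (a - 2)*(a - 1)*(a^2 + 3*a - 4) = (a - 2)*(a - 1)^2*(a + 4)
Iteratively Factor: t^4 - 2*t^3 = (t)*(t^3 - 2*t^2) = t^2*(t^2 - 2*t) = t^3*(t - 2)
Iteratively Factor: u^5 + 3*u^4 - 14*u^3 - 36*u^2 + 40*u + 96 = (u - 2)*(u^4 + 5*u^3 - 4*u^2 - 44*u - 48) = (u - 2)*(u + 2)*(u^3 + 3*u^2 - 10*u - 24) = (u - 2)*(u + 2)*(u + 4)*(u^2 - u - 6) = (u - 2)*(u + 2)^2*(u + 4)*(u - 3)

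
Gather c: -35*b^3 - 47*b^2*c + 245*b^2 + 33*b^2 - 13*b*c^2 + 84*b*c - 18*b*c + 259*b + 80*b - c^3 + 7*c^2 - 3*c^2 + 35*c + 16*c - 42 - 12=-35*b^3 + 278*b^2 + 339*b - c^3 + c^2*(4 - 13*b) + c*(-47*b^2 + 66*b + 51) - 54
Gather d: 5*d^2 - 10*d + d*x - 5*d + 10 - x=5*d^2 + d*(x - 15) - x + 10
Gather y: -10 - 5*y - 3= -5*y - 13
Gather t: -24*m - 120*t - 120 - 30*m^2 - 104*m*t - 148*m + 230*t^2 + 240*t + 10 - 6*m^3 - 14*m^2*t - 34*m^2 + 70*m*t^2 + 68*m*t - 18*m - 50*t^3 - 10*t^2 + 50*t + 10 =-6*m^3 - 64*m^2 - 190*m - 50*t^3 + t^2*(70*m + 220) + t*(-14*m^2 - 36*m + 170) - 100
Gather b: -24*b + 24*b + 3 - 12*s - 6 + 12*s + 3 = 0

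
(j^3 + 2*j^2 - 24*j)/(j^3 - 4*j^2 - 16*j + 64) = j*(j + 6)/(j^2 - 16)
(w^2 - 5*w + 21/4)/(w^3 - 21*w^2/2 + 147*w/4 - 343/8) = 2*(2*w - 3)/(4*w^2 - 28*w + 49)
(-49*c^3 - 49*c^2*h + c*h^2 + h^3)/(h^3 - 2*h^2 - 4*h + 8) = (-49*c^3 - 49*c^2*h + c*h^2 + h^3)/(h^3 - 2*h^2 - 4*h + 8)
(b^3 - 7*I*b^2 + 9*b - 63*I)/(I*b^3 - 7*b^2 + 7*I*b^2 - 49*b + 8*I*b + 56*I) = (-I*b^3 - 7*b^2 - 9*I*b - 63)/(b^3 + 7*b^2*(1 + I) + b*(8 + 49*I) + 56)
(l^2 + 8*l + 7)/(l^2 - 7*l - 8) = (l + 7)/(l - 8)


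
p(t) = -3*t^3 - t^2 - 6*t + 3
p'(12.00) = -1326.00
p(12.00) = -5397.00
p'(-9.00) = -717.00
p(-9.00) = 2163.00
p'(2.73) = -78.54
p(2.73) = -81.87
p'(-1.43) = -21.54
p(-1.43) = 18.31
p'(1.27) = -23.06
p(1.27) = -12.38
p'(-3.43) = -105.02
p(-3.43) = 132.88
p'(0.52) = -9.47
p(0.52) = -0.81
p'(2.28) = -57.35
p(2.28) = -51.44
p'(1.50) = -29.25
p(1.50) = -18.38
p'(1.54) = -30.42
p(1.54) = -19.57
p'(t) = -9*t^2 - 2*t - 6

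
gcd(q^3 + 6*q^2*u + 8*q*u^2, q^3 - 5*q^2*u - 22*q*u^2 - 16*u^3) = q + 2*u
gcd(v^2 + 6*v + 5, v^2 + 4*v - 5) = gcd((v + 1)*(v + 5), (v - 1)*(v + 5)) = v + 5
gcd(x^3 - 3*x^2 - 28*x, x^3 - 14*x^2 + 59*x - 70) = x - 7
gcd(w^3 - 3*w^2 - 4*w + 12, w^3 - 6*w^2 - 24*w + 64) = w - 2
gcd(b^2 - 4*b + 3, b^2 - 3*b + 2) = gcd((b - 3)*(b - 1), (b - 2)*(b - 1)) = b - 1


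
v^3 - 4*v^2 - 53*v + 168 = (v - 8)*(v - 3)*(v + 7)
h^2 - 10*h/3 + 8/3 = (h - 2)*(h - 4/3)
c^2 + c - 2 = (c - 1)*(c + 2)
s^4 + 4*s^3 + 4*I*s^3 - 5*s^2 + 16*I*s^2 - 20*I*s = s*(s - 1)*(s + 5)*(s + 4*I)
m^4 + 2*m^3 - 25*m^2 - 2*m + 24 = (m - 4)*(m - 1)*(m + 1)*(m + 6)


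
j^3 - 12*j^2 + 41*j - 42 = (j - 7)*(j - 3)*(j - 2)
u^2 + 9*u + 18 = (u + 3)*(u + 6)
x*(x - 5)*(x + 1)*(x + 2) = x^4 - 2*x^3 - 13*x^2 - 10*x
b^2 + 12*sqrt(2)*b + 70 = (b + 5*sqrt(2))*(b + 7*sqrt(2))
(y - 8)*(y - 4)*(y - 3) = y^3 - 15*y^2 + 68*y - 96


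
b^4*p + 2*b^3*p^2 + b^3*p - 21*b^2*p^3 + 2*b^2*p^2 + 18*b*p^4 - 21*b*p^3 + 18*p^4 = (b - 3*p)*(b - p)*(b + 6*p)*(b*p + p)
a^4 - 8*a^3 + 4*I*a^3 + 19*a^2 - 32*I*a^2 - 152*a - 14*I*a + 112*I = (a - 8)*(a - 2*I)*(a - I)*(a + 7*I)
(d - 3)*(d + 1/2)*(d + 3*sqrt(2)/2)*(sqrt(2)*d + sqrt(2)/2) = sqrt(2)*d^4 - 2*sqrt(2)*d^3 + 3*d^3 - 6*d^2 - 11*sqrt(2)*d^2/4 - 33*d/4 - 3*sqrt(2)*d/4 - 9/4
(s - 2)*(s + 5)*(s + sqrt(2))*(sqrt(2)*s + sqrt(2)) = sqrt(2)*s^4 + 2*s^3 + 4*sqrt(2)*s^3 - 7*sqrt(2)*s^2 + 8*s^2 - 10*sqrt(2)*s - 14*s - 20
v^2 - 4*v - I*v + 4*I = (v - 4)*(v - I)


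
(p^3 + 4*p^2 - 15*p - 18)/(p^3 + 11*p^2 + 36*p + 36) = (p^2 - 2*p - 3)/(p^2 + 5*p + 6)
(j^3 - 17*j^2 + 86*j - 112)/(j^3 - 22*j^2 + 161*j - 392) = (j - 2)/(j - 7)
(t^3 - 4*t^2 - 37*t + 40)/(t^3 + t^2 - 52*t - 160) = (t - 1)/(t + 4)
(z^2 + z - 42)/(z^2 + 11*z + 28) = (z - 6)/(z + 4)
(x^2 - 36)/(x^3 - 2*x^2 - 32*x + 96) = (x - 6)/(x^2 - 8*x + 16)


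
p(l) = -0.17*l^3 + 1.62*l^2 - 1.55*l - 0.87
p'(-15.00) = -164.90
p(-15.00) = 960.63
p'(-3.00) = -15.86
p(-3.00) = 22.95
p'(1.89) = 2.75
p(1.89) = 0.84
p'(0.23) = -0.83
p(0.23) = -1.14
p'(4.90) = 2.08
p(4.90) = 10.43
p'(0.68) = 0.42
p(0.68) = -1.23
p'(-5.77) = -37.22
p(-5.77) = 94.67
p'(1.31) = 1.82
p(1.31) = -0.50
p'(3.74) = 3.43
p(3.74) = 7.10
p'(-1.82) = -9.14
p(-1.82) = 8.34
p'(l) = -0.51*l^2 + 3.24*l - 1.55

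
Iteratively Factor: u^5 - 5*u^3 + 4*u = (u)*(u^4 - 5*u^2 + 4) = u*(u + 2)*(u^3 - 2*u^2 - u + 2) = u*(u - 2)*(u + 2)*(u^2 - 1) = u*(u - 2)*(u + 1)*(u + 2)*(u - 1)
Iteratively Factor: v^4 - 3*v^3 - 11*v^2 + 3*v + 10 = (v - 5)*(v^3 + 2*v^2 - v - 2) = (v - 5)*(v + 1)*(v^2 + v - 2) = (v - 5)*(v + 1)*(v + 2)*(v - 1)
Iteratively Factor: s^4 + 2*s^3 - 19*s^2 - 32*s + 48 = (s - 4)*(s^3 + 6*s^2 + 5*s - 12) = (s - 4)*(s + 4)*(s^2 + 2*s - 3) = (s - 4)*(s - 1)*(s + 4)*(s + 3)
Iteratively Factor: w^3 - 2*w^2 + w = (w - 1)*(w^2 - w) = w*(w - 1)*(w - 1)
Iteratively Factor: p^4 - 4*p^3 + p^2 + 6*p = (p - 3)*(p^3 - p^2 - 2*p) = (p - 3)*(p + 1)*(p^2 - 2*p) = (p - 3)*(p - 2)*(p + 1)*(p)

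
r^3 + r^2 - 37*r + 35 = (r - 5)*(r - 1)*(r + 7)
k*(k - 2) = k^2 - 2*k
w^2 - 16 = (w - 4)*(w + 4)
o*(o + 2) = o^2 + 2*o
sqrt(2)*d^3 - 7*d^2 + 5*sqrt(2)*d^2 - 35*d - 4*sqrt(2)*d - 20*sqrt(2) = (d + 5)*(d - 4*sqrt(2))*(sqrt(2)*d + 1)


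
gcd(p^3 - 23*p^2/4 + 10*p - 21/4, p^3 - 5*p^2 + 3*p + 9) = p - 3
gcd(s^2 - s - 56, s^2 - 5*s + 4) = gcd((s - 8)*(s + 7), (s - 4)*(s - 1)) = 1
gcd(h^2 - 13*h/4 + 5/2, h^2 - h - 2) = h - 2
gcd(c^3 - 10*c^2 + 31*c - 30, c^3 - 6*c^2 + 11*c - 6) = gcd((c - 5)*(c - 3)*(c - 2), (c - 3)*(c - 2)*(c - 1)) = c^2 - 5*c + 6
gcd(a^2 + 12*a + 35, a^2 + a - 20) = a + 5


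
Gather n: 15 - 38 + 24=1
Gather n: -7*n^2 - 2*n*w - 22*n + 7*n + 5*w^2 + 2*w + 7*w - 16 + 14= -7*n^2 + n*(-2*w - 15) + 5*w^2 + 9*w - 2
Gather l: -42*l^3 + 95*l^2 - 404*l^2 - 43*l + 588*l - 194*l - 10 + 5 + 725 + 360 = -42*l^3 - 309*l^2 + 351*l + 1080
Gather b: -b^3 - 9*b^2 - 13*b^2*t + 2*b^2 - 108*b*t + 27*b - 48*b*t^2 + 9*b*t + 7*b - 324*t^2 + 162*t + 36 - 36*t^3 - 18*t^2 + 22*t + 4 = -b^3 + b^2*(-13*t - 7) + b*(-48*t^2 - 99*t + 34) - 36*t^3 - 342*t^2 + 184*t + 40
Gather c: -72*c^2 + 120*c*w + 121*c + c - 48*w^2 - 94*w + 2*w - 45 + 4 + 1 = -72*c^2 + c*(120*w + 122) - 48*w^2 - 92*w - 40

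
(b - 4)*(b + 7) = b^2 + 3*b - 28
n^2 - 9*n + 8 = (n - 8)*(n - 1)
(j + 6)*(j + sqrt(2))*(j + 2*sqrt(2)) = j^3 + 3*sqrt(2)*j^2 + 6*j^2 + 4*j + 18*sqrt(2)*j + 24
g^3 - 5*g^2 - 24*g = g*(g - 8)*(g + 3)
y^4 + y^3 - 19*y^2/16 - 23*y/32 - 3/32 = (y - 1)*(y + 1/4)^2*(y + 3/2)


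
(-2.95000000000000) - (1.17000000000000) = -4.12000000000000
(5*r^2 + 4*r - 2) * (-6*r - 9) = -30*r^3 - 69*r^2 - 24*r + 18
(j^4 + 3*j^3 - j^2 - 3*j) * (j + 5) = j^5 + 8*j^4 + 14*j^3 - 8*j^2 - 15*j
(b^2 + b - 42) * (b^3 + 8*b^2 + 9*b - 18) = b^5 + 9*b^4 - 25*b^3 - 345*b^2 - 396*b + 756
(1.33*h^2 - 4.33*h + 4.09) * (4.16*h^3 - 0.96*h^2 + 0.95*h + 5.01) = 5.5328*h^5 - 19.2896*h^4 + 22.4347*h^3 - 1.3766*h^2 - 17.8078*h + 20.4909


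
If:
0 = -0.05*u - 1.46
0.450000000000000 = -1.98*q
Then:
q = -0.23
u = -29.20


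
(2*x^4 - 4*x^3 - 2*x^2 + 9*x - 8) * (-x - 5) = -2*x^5 - 6*x^4 + 22*x^3 + x^2 - 37*x + 40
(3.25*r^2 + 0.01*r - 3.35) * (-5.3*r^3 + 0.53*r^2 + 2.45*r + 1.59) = -17.225*r^5 + 1.6695*r^4 + 25.7228*r^3 + 3.4165*r^2 - 8.1916*r - 5.3265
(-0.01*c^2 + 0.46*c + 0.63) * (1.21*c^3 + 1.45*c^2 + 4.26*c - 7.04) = -0.0121*c^5 + 0.5421*c^4 + 1.3867*c^3 + 2.9435*c^2 - 0.5546*c - 4.4352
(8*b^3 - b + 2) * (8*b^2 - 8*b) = 64*b^5 - 64*b^4 - 8*b^3 + 24*b^2 - 16*b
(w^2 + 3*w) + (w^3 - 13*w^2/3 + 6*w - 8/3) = w^3 - 10*w^2/3 + 9*w - 8/3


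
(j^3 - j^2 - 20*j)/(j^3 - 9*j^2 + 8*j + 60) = j*(j + 4)/(j^2 - 4*j - 12)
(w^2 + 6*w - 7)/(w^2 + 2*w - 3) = (w + 7)/(w + 3)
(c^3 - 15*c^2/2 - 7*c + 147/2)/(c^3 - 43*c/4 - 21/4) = 2*(c - 7)/(2*c + 1)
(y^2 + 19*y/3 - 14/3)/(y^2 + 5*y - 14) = (y - 2/3)/(y - 2)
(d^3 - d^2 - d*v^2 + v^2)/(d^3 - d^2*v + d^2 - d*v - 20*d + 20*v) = (d^2 + d*v - d - v)/(d^2 + d - 20)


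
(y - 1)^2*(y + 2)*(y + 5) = y^4 + 5*y^3 - 3*y^2 - 13*y + 10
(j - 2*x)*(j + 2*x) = j^2 - 4*x^2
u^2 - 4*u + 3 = (u - 3)*(u - 1)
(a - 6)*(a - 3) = a^2 - 9*a + 18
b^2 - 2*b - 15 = (b - 5)*(b + 3)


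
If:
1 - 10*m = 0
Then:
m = 1/10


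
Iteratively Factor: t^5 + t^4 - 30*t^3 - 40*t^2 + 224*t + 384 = (t + 3)*(t^4 - 2*t^3 - 24*t^2 + 32*t + 128) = (t + 2)*(t + 3)*(t^3 - 4*t^2 - 16*t + 64) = (t + 2)*(t + 3)*(t + 4)*(t^2 - 8*t + 16) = (t - 4)*(t + 2)*(t + 3)*(t + 4)*(t - 4)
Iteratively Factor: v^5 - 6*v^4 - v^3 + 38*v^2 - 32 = (v - 4)*(v^4 - 2*v^3 - 9*v^2 + 2*v + 8) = (v - 4)^2*(v^3 + 2*v^2 - v - 2) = (v - 4)^2*(v - 1)*(v^2 + 3*v + 2) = (v - 4)^2*(v - 1)*(v + 2)*(v + 1)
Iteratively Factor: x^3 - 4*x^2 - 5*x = (x - 5)*(x^2 + x) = (x - 5)*(x + 1)*(x)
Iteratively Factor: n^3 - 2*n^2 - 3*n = (n - 3)*(n^2 + n) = n*(n - 3)*(n + 1)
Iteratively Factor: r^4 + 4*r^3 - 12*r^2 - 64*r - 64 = (r + 2)*(r^3 + 2*r^2 - 16*r - 32) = (r + 2)^2*(r^2 - 16) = (r - 4)*(r + 2)^2*(r + 4)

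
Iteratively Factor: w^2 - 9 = (w - 3)*(w + 3)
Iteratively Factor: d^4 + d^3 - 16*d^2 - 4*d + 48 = (d - 2)*(d^3 + 3*d^2 - 10*d - 24) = (d - 2)*(d + 4)*(d^2 - d - 6) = (d - 2)*(d + 2)*(d + 4)*(d - 3)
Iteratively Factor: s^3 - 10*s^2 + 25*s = (s)*(s^2 - 10*s + 25) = s*(s - 5)*(s - 5)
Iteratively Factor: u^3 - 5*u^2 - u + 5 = (u - 1)*(u^2 - 4*u - 5) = (u - 1)*(u + 1)*(u - 5)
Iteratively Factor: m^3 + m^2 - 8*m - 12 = (m + 2)*(m^2 - m - 6) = (m - 3)*(m + 2)*(m + 2)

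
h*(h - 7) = h^2 - 7*h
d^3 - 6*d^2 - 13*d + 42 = (d - 7)*(d - 2)*(d + 3)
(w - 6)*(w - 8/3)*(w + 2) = w^3 - 20*w^2/3 - 4*w/3 + 32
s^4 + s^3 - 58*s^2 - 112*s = s*(s - 8)*(s + 2)*(s + 7)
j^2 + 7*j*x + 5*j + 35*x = (j + 5)*(j + 7*x)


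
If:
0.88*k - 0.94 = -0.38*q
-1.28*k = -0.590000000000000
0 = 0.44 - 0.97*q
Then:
No Solution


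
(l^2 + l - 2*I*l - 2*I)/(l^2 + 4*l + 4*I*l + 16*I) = (l^2 + l*(1 - 2*I) - 2*I)/(l^2 + 4*l*(1 + I) + 16*I)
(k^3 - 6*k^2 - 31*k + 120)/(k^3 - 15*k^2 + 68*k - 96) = (k + 5)/(k - 4)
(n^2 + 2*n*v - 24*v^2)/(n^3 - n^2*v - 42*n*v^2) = (-n + 4*v)/(n*(-n + 7*v))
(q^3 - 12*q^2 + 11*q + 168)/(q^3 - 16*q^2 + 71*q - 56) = (q + 3)/(q - 1)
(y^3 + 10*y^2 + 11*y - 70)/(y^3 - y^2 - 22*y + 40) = (y + 7)/(y - 4)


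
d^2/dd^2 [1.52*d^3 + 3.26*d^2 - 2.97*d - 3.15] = 9.12*d + 6.52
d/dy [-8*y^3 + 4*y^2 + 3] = 8*y*(1 - 3*y)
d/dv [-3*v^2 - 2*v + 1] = -6*v - 2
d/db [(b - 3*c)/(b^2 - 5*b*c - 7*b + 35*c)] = (b^2 - 5*b*c - 7*b + 35*c + (b - 3*c)*(-2*b + 5*c + 7))/(b^2 - 5*b*c - 7*b + 35*c)^2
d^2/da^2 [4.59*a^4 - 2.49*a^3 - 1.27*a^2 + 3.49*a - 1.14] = 55.08*a^2 - 14.94*a - 2.54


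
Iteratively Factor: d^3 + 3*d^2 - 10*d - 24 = (d - 3)*(d^2 + 6*d + 8) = (d - 3)*(d + 4)*(d + 2)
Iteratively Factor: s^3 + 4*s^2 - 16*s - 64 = (s - 4)*(s^2 + 8*s + 16) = (s - 4)*(s + 4)*(s + 4)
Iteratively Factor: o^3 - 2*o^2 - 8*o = (o)*(o^2 - 2*o - 8) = o*(o - 4)*(o + 2)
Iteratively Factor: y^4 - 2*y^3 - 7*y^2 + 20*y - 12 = (y - 2)*(y^3 - 7*y + 6) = (y - 2)^2*(y^2 + 2*y - 3) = (y - 2)^2*(y + 3)*(y - 1)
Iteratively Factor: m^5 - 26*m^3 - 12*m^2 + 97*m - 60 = (m - 1)*(m^4 + m^3 - 25*m^2 - 37*m + 60) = (m - 1)^2*(m^3 + 2*m^2 - 23*m - 60) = (m - 1)^2*(m + 4)*(m^2 - 2*m - 15) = (m - 5)*(m - 1)^2*(m + 4)*(m + 3)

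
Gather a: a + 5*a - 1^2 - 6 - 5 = 6*a - 12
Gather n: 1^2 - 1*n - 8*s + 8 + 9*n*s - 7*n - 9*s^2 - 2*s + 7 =n*(9*s - 8) - 9*s^2 - 10*s + 16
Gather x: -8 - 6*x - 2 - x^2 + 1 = -x^2 - 6*x - 9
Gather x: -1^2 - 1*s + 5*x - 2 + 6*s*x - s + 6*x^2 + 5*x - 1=-2*s + 6*x^2 + x*(6*s + 10) - 4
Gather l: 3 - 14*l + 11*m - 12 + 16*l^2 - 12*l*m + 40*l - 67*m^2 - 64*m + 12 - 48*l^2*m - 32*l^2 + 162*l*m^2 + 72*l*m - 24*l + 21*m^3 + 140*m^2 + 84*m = l^2*(-48*m - 16) + l*(162*m^2 + 60*m + 2) + 21*m^3 + 73*m^2 + 31*m + 3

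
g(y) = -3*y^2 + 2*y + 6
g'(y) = 2 - 6*y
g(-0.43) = 4.59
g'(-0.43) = 4.58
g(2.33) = -5.63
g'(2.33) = -11.98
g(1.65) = 1.13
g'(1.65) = -7.90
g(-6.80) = -146.32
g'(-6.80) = 42.80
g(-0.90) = 1.77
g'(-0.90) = 7.40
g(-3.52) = -38.21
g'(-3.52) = 23.12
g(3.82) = -30.14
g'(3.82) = -20.92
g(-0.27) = 5.24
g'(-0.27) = 3.62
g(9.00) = -219.00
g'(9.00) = -52.00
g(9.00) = -219.00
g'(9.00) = -52.00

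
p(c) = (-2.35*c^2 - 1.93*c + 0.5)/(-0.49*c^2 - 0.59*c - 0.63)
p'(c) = (-4.7*c - 1.93)/(-0.49*c^2 - 0.59*c - 0.63) + (0.98*c + 0.59)*(-2.35*c^2 - 1.93*c + 0.5)/(-0.49*c^2 - 0.59*c - 0.63)^2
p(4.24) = 4.18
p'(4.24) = 0.17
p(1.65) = 3.09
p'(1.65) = 0.97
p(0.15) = -0.22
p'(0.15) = 3.83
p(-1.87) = 3.31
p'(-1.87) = -2.21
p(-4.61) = 4.87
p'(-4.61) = -0.07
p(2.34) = 3.60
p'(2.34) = 0.54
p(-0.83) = -1.01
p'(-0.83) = -4.60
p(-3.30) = 4.66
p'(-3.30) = -0.31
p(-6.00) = 4.92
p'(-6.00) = -0.02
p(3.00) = 3.88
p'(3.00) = 0.34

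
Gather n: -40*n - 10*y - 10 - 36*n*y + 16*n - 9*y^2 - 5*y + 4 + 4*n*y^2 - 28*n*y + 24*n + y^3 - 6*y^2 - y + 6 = n*(4*y^2 - 64*y) + y^3 - 15*y^2 - 16*y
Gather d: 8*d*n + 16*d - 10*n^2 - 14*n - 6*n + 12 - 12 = d*(8*n + 16) - 10*n^2 - 20*n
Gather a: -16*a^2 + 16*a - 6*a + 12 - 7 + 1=-16*a^2 + 10*a + 6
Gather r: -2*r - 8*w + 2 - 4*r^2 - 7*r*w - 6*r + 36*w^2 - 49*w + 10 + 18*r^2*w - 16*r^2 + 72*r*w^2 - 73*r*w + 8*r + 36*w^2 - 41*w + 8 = r^2*(18*w - 20) + r*(72*w^2 - 80*w) + 72*w^2 - 98*w + 20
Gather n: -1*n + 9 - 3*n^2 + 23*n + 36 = -3*n^2 + 22*n + 45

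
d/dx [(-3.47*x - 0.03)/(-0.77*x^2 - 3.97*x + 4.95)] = (2.6719*x^2 + 13.7759*x - (1.54*x + 3.97)*(3.47*x + 0.03) - 17.1765)/(0.77*x^2 + 3.97*x - 4.95)^2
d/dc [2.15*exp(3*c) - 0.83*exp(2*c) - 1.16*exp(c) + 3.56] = (6.45*exp(2*c) - 1.66*exp(c) - 1.16)*exp(c)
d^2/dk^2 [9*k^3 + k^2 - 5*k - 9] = 54*k + 2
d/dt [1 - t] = -1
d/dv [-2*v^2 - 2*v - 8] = -4*v - 2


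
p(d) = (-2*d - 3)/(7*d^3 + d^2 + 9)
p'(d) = (-2*d - 3)*(-21*d^2 - 2*d)/(7*d^3 + d^2 + 9)^2 - 2/(7*d^3 + d^2 + 9)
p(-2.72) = -0.02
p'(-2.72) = -0.01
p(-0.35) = -0.26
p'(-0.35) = -0.17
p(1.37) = -0.20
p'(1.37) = 0.22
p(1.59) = -0.16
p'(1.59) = 0.17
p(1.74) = -0.13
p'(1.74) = 0.14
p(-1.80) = -0.02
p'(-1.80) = 0.02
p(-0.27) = -0.28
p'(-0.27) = -0.19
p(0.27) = -0.38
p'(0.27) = -0.13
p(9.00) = 0.00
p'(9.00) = 0.00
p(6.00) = -0.00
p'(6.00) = 0.00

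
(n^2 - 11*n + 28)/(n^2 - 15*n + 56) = (n - 4)/(n - 8)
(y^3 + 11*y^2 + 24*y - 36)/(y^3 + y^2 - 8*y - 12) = (y^3 + 11*y^2 + 24*y - 36)/(y^3 + y^2 - 8*y - 12)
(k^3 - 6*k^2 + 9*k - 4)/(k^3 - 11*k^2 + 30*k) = (k^3 - 6*k^2 + 9*k - 4)/(k*(k^2 - 11*k + 30))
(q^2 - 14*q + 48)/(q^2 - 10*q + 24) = (q - 8)/(q - 4)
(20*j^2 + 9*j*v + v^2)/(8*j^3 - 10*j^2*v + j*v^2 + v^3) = (5*j + v)/(2*j^2 - 3*j*v + v^2)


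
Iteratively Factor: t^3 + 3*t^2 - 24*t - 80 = (t + 4)*(t^2 - t - 20) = (t + 4)^2*(t - 5)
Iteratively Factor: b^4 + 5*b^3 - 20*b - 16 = (b + 1)*(b^3 + 4*b^2 - 4*b - 16) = (b - 2)*(b + 1)*(b^2 + 6*b + 8) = (b - 2)*(b + 1)*(b + 4)*(b + 2)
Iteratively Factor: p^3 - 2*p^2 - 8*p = (p - 4)*(p^2 + 2*p) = (p - 4)*(p + 2)*(p)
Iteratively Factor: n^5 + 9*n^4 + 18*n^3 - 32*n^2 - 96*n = (n + 4)*(n^4 + 5*n^3 - 2*n^2 - 24*n) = n*(n + 4)*(n^3 + 5*n^2 - 2*n - 24) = n*(n + 4)^2*(n^2 + n - 6) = n*(n + 3)*(n + 4)^2*(n - 2)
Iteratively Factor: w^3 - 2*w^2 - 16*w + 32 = (w - 4)*(w^2 + 2*w - 8) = (w - 4)*(w - 2)*(w + 4)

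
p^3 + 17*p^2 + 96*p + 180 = (p + 5)*(p + 6)^2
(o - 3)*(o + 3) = o^2 - 9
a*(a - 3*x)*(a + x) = a^3 - 2*a^2*x - 3*a*x^2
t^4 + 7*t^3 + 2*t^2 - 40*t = t*(t - 2)*(t + 4)*(t + 5)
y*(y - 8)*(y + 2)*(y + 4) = y^4 - 2*y^3 - 40*y^2 - 64*y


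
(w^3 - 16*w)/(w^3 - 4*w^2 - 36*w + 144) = w*(w + 4)/(w^2 - 36)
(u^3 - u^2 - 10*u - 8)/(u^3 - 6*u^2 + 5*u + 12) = (u + 2)/(u - 3)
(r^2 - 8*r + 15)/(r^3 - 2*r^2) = (r^2 - 8*r + 15)/(r^2*(r - 2))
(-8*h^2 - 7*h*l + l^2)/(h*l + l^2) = (-8*h + l)/l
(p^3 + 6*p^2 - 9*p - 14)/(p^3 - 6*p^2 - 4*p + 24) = (p^2 + 8*p + 7)/(p^2 - 4*p - 12)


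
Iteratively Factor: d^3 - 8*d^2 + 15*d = (d - 5)*(d^2 - 3*d) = d*(d - 5)*(d - 3)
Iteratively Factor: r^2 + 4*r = (r)*(r + 4)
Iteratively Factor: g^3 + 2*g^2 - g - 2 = (g + 1)*(g^2 + g - 2) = (g - 1)*(g + 1)*(g + 2)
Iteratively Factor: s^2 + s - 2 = (s - 1)*(s + 2)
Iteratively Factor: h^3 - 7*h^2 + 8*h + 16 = (h - 4)*(h^2 - 3*h - 4) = (h - 4)^2*(h + 1)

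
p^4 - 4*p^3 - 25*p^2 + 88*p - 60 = (p - 6)*(p - 2)*(p - 1)*(p + 5)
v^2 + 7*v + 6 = (v + 1)*(v + 6)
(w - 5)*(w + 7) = w^2 + 2*w - 35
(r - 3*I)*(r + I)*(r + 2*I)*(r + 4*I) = r^4 + 4*I*r^3 + 7*r^2 + 34*I*r - 24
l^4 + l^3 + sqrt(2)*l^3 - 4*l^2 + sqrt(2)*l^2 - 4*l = l*(l + 1)*(l - sqrt(2))*(l + 2*sqrt(2))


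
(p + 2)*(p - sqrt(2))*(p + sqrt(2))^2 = p^4 + sqrt(2)*p^3 + 2*p^3 - 2*p^2 + 2*sqrt(2)*p^2 - 4*p - 2*sqrt(2)*p - 4*sqrt(2)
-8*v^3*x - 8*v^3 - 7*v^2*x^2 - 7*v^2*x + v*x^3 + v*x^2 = (-8*v + x)*(v + x)*(v*x + v)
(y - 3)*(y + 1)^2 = y^3 - y^2 - 5*y - 3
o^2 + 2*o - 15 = (o - 3)*(o + 5)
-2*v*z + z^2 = z*(-2*v + z)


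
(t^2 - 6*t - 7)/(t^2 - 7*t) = (t + 1)/t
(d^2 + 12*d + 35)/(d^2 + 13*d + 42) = (d + 5)/(d + 6)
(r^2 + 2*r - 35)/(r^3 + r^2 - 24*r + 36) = (r^2 + 2*r - 35)/(r^3 + r^2 - 24*r + 36)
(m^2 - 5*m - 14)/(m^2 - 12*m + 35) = (m + 2)/(m - 5)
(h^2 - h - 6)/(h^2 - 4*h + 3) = (h + 2)/(h - 1)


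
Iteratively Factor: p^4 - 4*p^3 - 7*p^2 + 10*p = (p - 5)*(p^3 + p^2 - 2*p) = (p - 5)*(p + 2)*(p^2 - p) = p*(p - 5)*(p + 2)*(p - 1)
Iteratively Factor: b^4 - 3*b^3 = (b - 3)*(b^3) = b*(b - 3)*(b^2) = b^2*(b - 3)*(b)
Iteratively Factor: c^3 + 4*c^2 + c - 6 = (c - 1)*(c^2 + 5*c + 6) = (c - 1)*(c + 3)*(c + 2)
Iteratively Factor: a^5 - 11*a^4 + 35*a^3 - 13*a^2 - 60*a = (a - 3)*(a^4 - 8*a^3 + 11*a^2 + 20*a) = (a - 5)*(a - 3)*(a^3 - 3*a^2 - 4*a) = (a - 5)*(a - 4)*(a - 3)*(a^2 + a) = (a - 5)*(a - 4)*(a - 3)*(a + 1)*(a)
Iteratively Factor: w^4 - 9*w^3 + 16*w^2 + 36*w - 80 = (w - 5)*(w^3 - 4*w^2 - 4*w + 16) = (w - 5)*(w + 2)*(w^2 - 6*w + 8) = (w - 5)*(w - 4)*(w + 2)*(w - 2)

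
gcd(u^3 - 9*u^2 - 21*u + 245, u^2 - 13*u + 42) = u - 7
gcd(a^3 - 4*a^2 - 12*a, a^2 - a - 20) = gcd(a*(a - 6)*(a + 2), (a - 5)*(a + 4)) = 1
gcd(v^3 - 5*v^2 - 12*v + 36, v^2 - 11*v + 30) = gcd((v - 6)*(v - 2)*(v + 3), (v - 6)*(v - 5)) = v - 6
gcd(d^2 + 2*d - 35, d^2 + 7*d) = d + 7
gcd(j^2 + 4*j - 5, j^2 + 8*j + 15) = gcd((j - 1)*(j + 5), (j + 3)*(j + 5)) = j + 5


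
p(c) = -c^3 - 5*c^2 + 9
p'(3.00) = -57.00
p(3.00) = -63.00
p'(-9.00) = -153.00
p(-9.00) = 333.00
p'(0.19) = -2.01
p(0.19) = 8.81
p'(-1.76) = 8.31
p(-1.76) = -1.04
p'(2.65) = -47.57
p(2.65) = -44.72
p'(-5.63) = -38.79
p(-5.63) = 28.97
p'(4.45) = -103.91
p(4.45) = -178.13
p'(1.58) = -23.29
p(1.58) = -7.43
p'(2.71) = -49.13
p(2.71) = -47.62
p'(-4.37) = -13.59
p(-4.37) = -3.03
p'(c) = -3*c^2 - 10*c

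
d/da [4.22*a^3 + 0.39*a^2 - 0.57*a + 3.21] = 12.66*a^2 + 0.78*a - 0.57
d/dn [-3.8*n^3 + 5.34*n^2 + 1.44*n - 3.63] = -11.4*n^2 + 10.68*n + 1.44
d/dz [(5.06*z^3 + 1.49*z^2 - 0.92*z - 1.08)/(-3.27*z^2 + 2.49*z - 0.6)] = (-16.5462*z^4 + 25.1988*z^3 - 8.4063*z^2 - 8.8512*z + 3.2412)/(10.6929*z^4 - 16.2846*z^3 + 10.1241*z^2 - 2.988*z + 0.36)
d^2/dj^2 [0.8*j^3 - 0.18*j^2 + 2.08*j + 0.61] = 4.8*j - 0.36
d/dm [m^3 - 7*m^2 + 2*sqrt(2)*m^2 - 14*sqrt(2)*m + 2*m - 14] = 3*m^2 - 14*m + 4*sqrt(2)*m - 14*sqrt(2) + 2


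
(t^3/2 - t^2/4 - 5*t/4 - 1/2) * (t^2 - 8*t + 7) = t^5/2 - 17*t^4/4 + 17*t^3/4 + 31*t^2/4 - 19*t/4 - 7/2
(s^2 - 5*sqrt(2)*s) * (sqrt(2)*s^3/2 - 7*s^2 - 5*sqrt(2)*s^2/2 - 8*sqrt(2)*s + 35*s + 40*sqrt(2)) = sqrt(2)*s^5/2 - 12*s^4 - 5*sqrt(2)*s^4/2 + 27*sqrt(2)*s^3 + 60*s^3 - 135*sqrt(2)*s^2 + 80*s^2 - 400*s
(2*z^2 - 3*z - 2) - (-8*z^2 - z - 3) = 10*z^2 - 2*z + 1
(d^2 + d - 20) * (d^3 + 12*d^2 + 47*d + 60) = d^5 + 13*d^4 + 39*d^3 - 133*d^2 - 880*d - 1200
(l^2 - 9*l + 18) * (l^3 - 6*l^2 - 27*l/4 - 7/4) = l^5 - 15*l^4 + 261*l^3/4 - 49*l^2 - 423*l/4 - 63/2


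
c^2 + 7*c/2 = c*(c + 7/2)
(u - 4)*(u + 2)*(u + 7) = u^3 + 5*u^2 - 22*u - 56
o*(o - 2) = o^2 - 2*o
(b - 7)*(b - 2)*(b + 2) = b^3 - 7*b^2 - 4*b + 28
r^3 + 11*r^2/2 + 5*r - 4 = (r - 1/2)*(r + 2)*(r + 4)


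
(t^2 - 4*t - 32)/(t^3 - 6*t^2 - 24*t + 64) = 1/(t - 2)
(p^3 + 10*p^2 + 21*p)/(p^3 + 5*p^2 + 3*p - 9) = p*(p + 7)/(p^2 + 2*p - 3)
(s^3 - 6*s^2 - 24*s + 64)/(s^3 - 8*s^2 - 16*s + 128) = (s - 2)/(s - 4)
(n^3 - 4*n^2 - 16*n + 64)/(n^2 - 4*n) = n - 16/n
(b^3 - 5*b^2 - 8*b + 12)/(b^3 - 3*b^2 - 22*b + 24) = (b + 2)/(b + 4)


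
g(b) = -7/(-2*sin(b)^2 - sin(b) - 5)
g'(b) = -7*(4*sin(b)*cos(b) + cos(b))/(-2*sin(b)^2 - sin(b) - 5)^2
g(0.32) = 1.27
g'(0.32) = -0.49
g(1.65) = 0.88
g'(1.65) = 0.04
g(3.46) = 1.43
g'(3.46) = -0.07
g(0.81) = 1.03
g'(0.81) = -0.41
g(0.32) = 1.27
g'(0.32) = -0.49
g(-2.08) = 1.24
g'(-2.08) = -0.27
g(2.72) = 1.22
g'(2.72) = 0.51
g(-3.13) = 1.40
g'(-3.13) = 0.27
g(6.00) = 1.44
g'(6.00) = 0.03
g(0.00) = 1.40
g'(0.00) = -0.28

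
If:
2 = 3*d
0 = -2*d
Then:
No Solution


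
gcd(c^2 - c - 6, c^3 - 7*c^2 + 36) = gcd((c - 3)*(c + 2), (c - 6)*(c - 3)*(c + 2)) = c^2 - c - 6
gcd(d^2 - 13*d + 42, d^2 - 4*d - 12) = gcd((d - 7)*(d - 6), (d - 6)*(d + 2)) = d - 6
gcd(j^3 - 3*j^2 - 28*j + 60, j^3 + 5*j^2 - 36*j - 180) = j^2 - j - 30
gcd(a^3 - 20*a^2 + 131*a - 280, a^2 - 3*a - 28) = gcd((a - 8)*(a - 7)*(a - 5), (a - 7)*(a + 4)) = a - 7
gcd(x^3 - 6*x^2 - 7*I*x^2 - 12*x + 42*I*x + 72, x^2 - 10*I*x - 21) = x - 3*I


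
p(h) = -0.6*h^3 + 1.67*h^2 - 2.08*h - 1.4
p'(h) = -1.8*h^2 + 3.34*h - 2.08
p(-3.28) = 44.56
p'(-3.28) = -32.40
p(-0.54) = 0.30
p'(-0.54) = -4.41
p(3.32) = -11.85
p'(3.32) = -10.83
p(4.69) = -36.32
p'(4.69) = -26.01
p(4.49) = -31.38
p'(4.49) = -23.37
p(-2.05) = 15.05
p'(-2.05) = -16.49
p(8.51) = -267.94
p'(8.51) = -104.01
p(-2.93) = 34.12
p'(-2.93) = -27.32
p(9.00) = -322.25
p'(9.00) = -117.82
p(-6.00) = 200.80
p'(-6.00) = -86.92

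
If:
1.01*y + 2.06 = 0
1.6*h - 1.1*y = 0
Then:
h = -1.40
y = -2.04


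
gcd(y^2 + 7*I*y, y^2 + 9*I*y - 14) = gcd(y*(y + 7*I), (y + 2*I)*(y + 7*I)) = y + 7*I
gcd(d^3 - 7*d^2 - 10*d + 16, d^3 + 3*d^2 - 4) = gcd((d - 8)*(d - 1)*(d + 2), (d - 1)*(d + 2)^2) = d^2 + d - 2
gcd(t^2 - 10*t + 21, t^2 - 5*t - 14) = t - 7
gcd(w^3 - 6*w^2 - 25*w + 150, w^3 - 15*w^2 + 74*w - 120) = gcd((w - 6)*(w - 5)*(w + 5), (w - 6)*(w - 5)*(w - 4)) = w^2 - 11*w + 30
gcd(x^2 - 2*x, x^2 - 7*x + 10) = x - 2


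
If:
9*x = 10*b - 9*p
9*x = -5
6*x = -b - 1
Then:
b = 7/3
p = 85/27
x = -5/9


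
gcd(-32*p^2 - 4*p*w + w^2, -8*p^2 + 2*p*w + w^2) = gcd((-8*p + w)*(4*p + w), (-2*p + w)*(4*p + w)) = 4*p + w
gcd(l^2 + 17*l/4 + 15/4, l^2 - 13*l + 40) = 1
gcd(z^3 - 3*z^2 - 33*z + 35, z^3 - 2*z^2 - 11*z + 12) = z - 1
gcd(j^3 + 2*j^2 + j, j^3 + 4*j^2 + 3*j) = j^2 + j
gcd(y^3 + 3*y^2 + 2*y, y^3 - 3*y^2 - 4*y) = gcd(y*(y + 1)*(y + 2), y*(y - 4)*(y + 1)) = y^2 + y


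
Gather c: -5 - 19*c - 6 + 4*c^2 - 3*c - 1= 4*c^2 - 22*c - 12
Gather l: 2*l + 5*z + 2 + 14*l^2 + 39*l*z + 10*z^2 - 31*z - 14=14*l^2 + l*(39*z + 2) + 10*z^2 - 26*z - 12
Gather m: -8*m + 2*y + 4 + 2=-8*m + 2*y + 6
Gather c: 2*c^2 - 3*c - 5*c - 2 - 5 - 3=2*c^2 - 8*c - 10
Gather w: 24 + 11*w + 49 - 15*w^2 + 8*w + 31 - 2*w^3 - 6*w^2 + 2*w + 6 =-2*w^3 - 21*w^2 + 21*w + 110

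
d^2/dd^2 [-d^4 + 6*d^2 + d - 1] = 12 - 12*d^2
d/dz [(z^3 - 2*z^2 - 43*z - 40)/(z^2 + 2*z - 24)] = (z^4 + 4*z^3 - 33*z^2 + 176*z + 1112)/(z^4 + 4*z^3 - 44*z^2 - 96*z + 576)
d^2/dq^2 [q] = 0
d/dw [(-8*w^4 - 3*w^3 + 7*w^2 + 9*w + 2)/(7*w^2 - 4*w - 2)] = (-112*w^5 + 75*w^4 + 88*w^3 - 73*w^2 - 56*w - 10)/(49*w^4 - 56*w^3 - 12*w^2 + 16*w + 4)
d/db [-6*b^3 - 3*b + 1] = -18*b^2 - 3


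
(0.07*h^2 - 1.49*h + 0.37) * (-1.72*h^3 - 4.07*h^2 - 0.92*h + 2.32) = -0.1204*h^5 + 2.2779*h^4 + 5.3635*h^3 + 0.0273000000000001*h^2 - 3.7972*h + 0.8584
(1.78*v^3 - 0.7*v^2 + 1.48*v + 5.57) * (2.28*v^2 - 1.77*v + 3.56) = 4.0584*v^5 - 4.7466*v^4 + 10.9502*v^3 + 7.588*v^2 - 4.5901*v + 19.8292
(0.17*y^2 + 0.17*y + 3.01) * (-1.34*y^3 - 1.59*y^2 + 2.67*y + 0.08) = -0.2278*y^5 - 0.4981*y^4 - 3.8498*y^3 - 4.3184*y^2 + 8.0503*y + 0.2408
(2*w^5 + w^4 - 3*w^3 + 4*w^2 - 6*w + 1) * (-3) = -6*w^5 - 3*w^4 + 9*w^3 - 12*w^2 + 18*w - 3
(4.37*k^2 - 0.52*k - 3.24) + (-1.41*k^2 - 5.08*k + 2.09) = 2.96*k^2 - 5.6*k - 1.15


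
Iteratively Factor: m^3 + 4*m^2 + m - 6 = (m + 3)*(m^2 + m - 2) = (m - 1)*(m + 3)*(m + 2)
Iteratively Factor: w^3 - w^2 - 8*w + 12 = (w - 2)*(w^2 + w - 6) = (w - 2)*(w + 3)*(w - 2)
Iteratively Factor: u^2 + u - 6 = (u + 3)*(u - 2)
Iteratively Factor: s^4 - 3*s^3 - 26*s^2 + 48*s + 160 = (s - 4)*(s^3 + s^2 - 22*s - 40) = (s - 4)*(s + 2)*(s^2 - s - 20) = (s - 5)*(s - 4)*(s + 2)*(s + 4)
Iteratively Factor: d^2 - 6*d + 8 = (d - 2)*(d - 4)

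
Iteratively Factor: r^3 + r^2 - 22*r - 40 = (r - 5)*(r^2 + 6*r + 8) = (r - 5)*(r + 4)*(r + 2)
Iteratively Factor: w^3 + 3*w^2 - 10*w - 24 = (w + 4)*(w^2 - w - 6) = (w + 2)*(w + 4)*(w - 3)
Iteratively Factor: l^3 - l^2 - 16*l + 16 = (l - 4)*(l^2 + 3*l - 4) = (l - 4)*(l - 1)*(l + 4)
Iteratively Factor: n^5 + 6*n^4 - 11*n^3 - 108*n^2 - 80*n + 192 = (n - 4)*(n^4 + 10*n^3 + 29*n^2 + 8*n - 48) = (n - 4)*(n + 3)*(n^3 + 7*n^2 + 8*n - 16) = (n - 4)*(n - 1)*(n + 3)*(n^2 + 8*n + 16) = (n - 4)*(n - 1)*(n + 3)*(n + 4)*(n + 4)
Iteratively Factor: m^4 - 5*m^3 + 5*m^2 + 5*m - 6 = (m + 1)*(m^3 - 6*m^2 + 11*m - 6) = (m - 2)*(m + 1)*(m^2 - 4*m + 3) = (m - 3)*(m - 2)*(m + 1)*(m - 1)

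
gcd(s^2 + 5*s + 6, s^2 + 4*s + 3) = s + 3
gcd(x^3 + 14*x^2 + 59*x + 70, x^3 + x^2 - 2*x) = x + 2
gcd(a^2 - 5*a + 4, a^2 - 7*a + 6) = a - 1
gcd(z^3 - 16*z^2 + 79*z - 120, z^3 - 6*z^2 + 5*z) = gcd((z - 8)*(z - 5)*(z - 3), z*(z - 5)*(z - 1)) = z - 5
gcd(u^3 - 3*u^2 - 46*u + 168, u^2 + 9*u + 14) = u + 7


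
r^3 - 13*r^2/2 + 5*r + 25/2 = (r - 5)*(r - 5/2)*(r + 1)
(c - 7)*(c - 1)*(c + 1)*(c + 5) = c^4 - 2*c^3 - 36*c^2 + 2*c + 35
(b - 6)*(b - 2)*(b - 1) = b^3 - 9*b^2 + 20*b - 12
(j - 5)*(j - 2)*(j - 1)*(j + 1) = j^4 - 7*j^3 + 9*j^2 + 7*j - 10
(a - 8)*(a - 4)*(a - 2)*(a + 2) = a^4 - 12*a^3 + 28*a^2 + 48*a - 128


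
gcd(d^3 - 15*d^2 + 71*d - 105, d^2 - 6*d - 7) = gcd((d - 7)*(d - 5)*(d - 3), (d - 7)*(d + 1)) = d - 7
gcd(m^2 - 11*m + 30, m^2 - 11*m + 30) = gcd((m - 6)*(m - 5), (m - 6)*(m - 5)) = m^2 - 11*m + 30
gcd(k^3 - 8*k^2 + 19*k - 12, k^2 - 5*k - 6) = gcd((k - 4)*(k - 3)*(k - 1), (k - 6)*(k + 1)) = 1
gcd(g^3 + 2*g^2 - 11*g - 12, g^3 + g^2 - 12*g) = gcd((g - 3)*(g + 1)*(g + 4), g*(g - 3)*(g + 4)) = g^2 + g - 12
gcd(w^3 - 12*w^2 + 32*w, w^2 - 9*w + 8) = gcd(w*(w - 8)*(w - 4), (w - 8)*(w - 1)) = w - 8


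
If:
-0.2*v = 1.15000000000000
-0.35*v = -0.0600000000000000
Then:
No Solution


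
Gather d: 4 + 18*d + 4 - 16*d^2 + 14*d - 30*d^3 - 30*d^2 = -30*d^3 - 46*d^2 + 32*d + 8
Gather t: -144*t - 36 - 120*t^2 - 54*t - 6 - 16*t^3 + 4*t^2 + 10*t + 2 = -16*t^3 - 116*t^2 - 188*t - 40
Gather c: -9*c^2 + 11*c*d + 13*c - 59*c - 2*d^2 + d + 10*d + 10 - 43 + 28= -9*c^2 + c*(11*d - 46) - 2*d^2 + 11*d - 5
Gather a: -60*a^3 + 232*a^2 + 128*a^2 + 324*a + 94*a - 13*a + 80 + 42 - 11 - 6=-60*a^3 + 360*a^2 + 405*a + 105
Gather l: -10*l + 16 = 16 - 10*l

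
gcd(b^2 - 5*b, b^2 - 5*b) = b^2 - 5*b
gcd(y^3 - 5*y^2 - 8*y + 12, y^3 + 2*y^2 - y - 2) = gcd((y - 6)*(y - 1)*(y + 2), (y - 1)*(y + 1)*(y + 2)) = y^2 + y - 2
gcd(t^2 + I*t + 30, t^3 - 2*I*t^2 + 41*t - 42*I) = t + 6*I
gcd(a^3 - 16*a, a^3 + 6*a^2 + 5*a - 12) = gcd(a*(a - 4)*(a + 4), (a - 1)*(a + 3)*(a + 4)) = a + 4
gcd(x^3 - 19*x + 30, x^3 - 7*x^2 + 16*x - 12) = x^2 - 5*x + 6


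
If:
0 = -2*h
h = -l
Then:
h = 0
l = 0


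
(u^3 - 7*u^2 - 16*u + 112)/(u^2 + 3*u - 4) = (u^2 - 11*u + 28)/(u - 1)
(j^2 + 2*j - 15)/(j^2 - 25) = (j - 3)/(j - 5)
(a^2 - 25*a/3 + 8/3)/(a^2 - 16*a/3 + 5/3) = (a - 8)/(a - 5)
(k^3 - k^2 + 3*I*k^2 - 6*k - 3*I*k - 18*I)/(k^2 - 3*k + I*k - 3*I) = (k^2 + k*(2 + 3*I) + 6*I)/(k + I)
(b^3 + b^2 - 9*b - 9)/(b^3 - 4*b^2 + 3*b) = (b^2 + 4*b + 3)/(b*(b - 1))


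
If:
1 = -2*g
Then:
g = -1/2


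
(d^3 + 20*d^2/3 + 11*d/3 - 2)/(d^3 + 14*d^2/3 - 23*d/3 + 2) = (d + 1)/(d - 1)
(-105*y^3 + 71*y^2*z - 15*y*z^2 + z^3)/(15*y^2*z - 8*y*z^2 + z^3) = (-7*y + z)/z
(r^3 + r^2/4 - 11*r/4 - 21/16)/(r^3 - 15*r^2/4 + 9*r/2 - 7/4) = (r^2 + 2*r + 3/4)/(r^2 - 2*r + 1)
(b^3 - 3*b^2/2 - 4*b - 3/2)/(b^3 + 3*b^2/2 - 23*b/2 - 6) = (b + 1)/(b + 4)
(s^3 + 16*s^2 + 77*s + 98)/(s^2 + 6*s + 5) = (s^3 + 16*s^2 + 77*s + 98)/(s^2 + 6*s + 5)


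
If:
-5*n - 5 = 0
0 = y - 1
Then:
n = -1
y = 1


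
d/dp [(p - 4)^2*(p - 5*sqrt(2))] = (p - 4)*(3*p - 10*sqrt(2) - 4)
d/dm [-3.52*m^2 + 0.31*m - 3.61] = 0.31 - 7.04*m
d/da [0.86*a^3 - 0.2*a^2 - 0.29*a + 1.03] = 2.58*a^2 - 0.4*a - 0.29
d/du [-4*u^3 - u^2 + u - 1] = -12*u^2 - 2*u + 1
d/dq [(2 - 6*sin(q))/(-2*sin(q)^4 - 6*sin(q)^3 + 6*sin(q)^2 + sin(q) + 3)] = 2*(-18*sin(q)^4 - 28*sin(q)^3 + 36*sin(q)^2 - 12*sin(q) - 10)*cos(q)/(-2*sin(q)^4 - 6*sin(q)^3 + 6*sin(q)^2 + sin(q) + 3)^2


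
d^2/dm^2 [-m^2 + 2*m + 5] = -2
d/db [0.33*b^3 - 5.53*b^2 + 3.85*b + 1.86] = 0.99*b^2 - 11.06*b + 3.85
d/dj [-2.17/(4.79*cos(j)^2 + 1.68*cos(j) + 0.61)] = -(20.7886*cos(j) + 3.6456)*sin(j)/(4.79*cos(j)^2 + 1.68*cos(j) + 0.61)^2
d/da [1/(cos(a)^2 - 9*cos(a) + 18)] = (2*cos(a) - 9)*sin(a)/(cos(a)^2 - 9*cos(a) + 18)^2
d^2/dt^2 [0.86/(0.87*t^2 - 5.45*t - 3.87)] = (1.301868*t^2 - 8.15538*t - 0.86*(1.74*t - 5.45)*(3.48*t - 10.9) - 5.791068)/(-0.87*t^2 + 5.45*t + 3.87)^3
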